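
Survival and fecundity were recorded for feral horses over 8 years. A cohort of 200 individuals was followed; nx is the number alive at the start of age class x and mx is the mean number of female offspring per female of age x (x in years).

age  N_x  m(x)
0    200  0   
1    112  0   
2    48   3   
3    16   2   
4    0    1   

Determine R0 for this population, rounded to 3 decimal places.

0.880

lx = nx/n0 = nx/200: 1, 0.56, 0.24, 0.08, 0
lx·mx by age: 0, 0, 0.72, 0.16, 0
R0 = Σ lx·mx = 0.88 → 0.880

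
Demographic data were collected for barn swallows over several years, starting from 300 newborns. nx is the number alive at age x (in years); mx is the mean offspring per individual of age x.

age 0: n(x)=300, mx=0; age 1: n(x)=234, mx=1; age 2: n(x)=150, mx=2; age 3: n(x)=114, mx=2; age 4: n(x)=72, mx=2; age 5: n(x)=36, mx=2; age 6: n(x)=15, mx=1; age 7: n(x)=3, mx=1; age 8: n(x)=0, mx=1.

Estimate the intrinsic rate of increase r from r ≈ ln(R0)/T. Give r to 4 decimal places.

lx = nx/n0 = nx/300: 1, 0.78, 0.5, 0.38, 0.24, 0.12, 0.05, 0.01, 0
R0 = Σ lx·mx = 0 + 0.78 + 1 + 0.76 + 0.48 + 0.24 + 0.05 + 0.01 + 0 = 3.32
Σ x·lx·mx = 8.55; T = 8.55/3.32 = 2.5753…
r ≈ ln(R0)/T = ln(3.32)/2.5753… = 0.465951… → 0.4660

0.4660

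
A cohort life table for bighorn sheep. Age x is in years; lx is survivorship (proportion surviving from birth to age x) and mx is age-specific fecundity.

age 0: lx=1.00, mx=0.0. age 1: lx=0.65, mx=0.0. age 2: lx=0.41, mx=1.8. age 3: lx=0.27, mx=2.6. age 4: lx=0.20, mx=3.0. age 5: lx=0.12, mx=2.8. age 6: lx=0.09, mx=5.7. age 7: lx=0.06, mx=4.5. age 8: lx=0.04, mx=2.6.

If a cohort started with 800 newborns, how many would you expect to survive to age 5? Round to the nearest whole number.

Expected survivors = N0 · l_5 = 800 × 0.12 = 96 → 96

96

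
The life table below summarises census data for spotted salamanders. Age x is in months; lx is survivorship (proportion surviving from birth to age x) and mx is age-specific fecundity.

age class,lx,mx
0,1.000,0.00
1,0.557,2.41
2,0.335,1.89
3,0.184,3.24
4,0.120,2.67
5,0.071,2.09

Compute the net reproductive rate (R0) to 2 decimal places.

lx·mx by age: 0, 1.34237, 0.63315, 0.59616, 0.3204, 0.14839
R0 = Σ lx·mx = 3.04047 → 3.04

3.04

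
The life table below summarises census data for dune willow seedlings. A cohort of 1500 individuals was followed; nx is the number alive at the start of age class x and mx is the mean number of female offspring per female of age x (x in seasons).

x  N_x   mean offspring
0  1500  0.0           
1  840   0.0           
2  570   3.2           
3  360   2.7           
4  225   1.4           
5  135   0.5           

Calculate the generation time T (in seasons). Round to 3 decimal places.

2.568

lx = nx/n0 = nx/1500: 1, 0.56, 0.38, 0.24, 0.15, 0.09
lx·mx: 0, 0, 1.216, 0.648, 0.21, 0.045 → R0 = 2.119
x·lx·mx: 0, 0, 2.432, 1.944, 0.84, 0.225 → Σ = 5.441
T = 5.441 / 2.119 = 2.567721… → 2.568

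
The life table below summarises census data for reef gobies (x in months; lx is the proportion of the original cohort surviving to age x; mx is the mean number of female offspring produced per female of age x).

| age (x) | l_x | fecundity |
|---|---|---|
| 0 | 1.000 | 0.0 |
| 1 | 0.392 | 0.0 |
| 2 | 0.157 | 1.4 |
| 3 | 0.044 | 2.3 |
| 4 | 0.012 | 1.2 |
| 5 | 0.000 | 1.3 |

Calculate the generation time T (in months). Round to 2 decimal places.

lx·mx: 0, 0, 0.2198, 0.1012, 0.0144, 0 → R0 = 0.3354
x·lx·mx: 0, 0, 0.4396, 0.3036, 0.0576, 0 → Σ = 0.8008
T = 0.8008 / 0.3354 = 2.387597… → 2.39

2.39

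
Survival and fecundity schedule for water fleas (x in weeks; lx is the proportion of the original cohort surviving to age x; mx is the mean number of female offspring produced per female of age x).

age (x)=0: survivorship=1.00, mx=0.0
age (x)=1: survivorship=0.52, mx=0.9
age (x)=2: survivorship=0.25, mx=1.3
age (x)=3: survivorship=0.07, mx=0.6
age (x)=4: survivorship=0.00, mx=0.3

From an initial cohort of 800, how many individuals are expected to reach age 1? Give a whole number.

416

Expected survivors = N0 · l_1 = 800 × 0.52 = 416 → 416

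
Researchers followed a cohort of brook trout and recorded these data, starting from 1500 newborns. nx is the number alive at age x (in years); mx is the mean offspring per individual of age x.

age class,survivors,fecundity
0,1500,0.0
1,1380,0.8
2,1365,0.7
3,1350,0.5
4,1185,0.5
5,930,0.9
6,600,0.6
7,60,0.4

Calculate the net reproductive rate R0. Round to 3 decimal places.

lx = nx/n0 = nx/1500: 1, 0.92, 0.91, 0.9, 0.79, 0.62, 0.4, 0.04
lx·mx by age: 0, 0.736, 0.637, 0.45, 0.395, 0.558, 0.24, 0.016
R0 = Σ lx·mx = 3.032 → 3.032

3.032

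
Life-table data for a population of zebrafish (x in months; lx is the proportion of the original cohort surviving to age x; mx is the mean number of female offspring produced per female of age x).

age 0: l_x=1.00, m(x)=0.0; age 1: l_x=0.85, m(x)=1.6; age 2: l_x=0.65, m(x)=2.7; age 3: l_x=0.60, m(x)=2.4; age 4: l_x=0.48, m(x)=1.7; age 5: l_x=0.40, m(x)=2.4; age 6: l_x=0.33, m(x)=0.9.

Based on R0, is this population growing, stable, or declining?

growing

R0 = Σ lx·mx = 0 + 1.36 + 1.755 + 1.44 + 0.816 + 0.96 + 0.297 = 6.628
R0 > 1, so the population is growing.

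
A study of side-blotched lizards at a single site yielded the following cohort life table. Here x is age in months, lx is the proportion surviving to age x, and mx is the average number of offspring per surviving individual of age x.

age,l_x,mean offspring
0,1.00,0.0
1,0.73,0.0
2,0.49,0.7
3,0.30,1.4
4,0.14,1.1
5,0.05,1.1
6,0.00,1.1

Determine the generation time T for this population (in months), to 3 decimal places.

lx·mx: 0, 0, 0.343, 0.42, 0.154, 0.055, 0 → R0 = 0.972
x·lx·mx: 0, 0, 0.686, 1.26, 0.616, 0.275, 0 → Σ = 2.837
T = 2.837 / 0.972 = 2.918724… → 2.919

2.919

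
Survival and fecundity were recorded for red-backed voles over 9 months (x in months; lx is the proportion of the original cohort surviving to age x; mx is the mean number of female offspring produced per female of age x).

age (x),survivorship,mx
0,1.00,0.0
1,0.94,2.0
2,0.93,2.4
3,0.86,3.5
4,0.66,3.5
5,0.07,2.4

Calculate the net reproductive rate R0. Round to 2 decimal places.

lx·mx by age: 0, 1.88, 2.232, 3.01, 2.31, 0.168
R0 = Σ lx·mx = 9.6 → 9.60

9.60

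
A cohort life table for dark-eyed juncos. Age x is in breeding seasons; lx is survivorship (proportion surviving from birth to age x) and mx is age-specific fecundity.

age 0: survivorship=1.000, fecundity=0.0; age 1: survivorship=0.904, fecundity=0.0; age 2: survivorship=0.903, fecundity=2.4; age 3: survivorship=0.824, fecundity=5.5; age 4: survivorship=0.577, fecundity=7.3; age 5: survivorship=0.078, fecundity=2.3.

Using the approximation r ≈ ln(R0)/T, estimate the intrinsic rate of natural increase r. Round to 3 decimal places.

0.748

R0 = Σ lx·mx = 0 + 0 + 2.1672 + 4.532 + 4.2121 + 0.1794 = 11.0907
Σ x·lx·mx = 35.6758; T = 35.6758/11.0907 = 3.21673…
r ≈ ln(R0)/T = ln(11.0907)/3.21673… = 0.748… → 0.748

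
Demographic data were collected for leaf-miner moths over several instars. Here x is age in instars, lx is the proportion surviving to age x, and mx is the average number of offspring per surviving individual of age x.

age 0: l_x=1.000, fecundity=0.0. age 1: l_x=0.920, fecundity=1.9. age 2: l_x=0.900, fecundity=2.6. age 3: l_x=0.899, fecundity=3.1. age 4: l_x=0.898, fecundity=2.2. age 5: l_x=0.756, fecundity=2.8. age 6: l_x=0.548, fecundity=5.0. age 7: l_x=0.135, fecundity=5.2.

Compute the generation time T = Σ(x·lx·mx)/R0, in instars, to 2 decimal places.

3.79

lx·mx: 0, 1.748, 2.34, 2.7869, 1.9756, 2.1168, 2.74, 0.702 → R0 = 14.4093
x·lx·mx: 0, 1.748, 4.68, 8.3607, 7.9024, 10.584, 16.44, 4.914 → Σ = 54.6291
T = 54.6291 / 14.4093 = 3.791239… → 3.79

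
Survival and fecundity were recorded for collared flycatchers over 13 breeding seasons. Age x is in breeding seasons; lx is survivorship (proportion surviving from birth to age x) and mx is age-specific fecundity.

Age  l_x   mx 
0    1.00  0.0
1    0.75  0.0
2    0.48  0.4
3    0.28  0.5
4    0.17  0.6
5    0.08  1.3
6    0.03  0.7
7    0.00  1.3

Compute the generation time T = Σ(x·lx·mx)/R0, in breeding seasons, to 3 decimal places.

3.324

lx·mx: 0, 0, 0.192, 0.14, 0.102, 0.104, 0.021, 0 → R0 = 0.559
x·lx·mx: 0, 0, 0.384, 0.42, 0.408, 0.52, 0.126, 0 → Σ = 1.858
T = 1.858 / 0.559 = 3.323792… → 3.324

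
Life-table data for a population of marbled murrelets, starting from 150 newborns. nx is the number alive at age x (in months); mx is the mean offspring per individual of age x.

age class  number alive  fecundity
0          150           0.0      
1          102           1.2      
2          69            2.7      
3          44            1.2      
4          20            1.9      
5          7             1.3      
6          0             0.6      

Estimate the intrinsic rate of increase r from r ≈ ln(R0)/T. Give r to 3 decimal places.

lx = nx/n0 = nx/150: 1, 0.68, 0.46, 0.29333…, 0.13333…, 0.04667…, 0
R0 = Σ lx·mx = 0 + 0.816 + 1.242 + 0.352… + 0.25333… + 0.06067… + 0 = 2.724…
Σ x·lx·mx = 5.672667…; T = 5.672667…/2.724… = 2.08248…
r ≈ ln(R0)/T = ln(2.724…)/2.08248… = 0.48121… → 0.481

0.481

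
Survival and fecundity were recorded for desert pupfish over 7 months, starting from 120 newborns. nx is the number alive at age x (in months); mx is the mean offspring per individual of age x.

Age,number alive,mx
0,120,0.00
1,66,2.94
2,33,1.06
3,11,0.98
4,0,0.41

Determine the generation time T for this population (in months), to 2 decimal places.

1.24

lx = nx/n0 = nx/120: 1, 0.55, 0.275, 0.09167…, 0
lx·mx: 0, 1.617, 0.2915, 0.089833…, 0 → R0 = 1.998333…
x·lx·mx: 0, 1.617, 0.583, 0.2695…, 0 → Σ = 2.4695…
T = 2.4695… / 1.998333… = 1.23578… → 1.24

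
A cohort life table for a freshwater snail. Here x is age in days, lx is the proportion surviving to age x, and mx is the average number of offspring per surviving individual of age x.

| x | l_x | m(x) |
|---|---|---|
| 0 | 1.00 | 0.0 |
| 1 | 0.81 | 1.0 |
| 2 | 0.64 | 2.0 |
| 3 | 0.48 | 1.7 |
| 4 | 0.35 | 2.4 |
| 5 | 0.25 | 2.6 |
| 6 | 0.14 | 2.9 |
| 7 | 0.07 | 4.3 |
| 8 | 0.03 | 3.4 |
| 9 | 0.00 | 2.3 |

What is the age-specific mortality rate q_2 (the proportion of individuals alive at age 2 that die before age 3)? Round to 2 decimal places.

0.25

q_2 = (l_2 − l_3) / l_2 = (0.64 − 0.48) / 0.64
     = 0.16 / 0.64 = 0.25 → 0.25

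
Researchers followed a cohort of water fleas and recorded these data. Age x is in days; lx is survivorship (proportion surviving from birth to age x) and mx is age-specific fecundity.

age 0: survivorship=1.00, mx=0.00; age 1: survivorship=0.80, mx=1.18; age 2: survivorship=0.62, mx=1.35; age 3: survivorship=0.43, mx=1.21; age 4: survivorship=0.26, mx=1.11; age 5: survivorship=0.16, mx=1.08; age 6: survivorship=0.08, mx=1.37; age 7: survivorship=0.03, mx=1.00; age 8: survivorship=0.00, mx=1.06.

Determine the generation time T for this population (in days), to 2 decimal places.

lx·mx: 0, 0.944, 0.837, 0.5203, 0.2886, 0.1728, 0.1096, 0.03, 0 → R0 = 2.9023
x·lx·mx: 0, 0.944, 1.674, 1.5609, 1.1544, 0.864, 0.6576, 0.21, 0 → Σ = 7.0649
T = 7.0649 / 2.9023 = 2.434242… → 2.43

2.43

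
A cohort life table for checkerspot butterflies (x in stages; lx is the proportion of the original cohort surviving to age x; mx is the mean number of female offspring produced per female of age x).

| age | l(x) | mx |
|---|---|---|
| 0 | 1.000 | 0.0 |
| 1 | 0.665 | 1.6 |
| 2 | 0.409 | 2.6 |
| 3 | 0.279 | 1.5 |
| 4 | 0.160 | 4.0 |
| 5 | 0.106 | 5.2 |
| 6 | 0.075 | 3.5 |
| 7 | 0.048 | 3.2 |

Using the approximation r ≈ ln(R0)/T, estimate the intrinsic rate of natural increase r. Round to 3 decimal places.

R0 = Σ lx·mx = 0 + 1.064 + 1.0634 + 0.4185 + 0.64 + 0.5512 + 0.2625 + 0.1536 = 4.1532
Σ x·lx·mx = 12.4125; T = 12.4125/4.1532 = 2.98866…
r ≈ ln(R0)/T = ln(4.1532)/2.98866… = 0.47643… → 0.476

0.476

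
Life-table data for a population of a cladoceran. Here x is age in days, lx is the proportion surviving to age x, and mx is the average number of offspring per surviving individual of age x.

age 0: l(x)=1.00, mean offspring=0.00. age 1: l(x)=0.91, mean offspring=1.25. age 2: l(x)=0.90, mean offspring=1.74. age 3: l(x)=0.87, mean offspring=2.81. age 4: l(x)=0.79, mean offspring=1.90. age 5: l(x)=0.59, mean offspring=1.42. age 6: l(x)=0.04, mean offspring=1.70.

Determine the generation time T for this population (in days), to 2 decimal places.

lx·mx: 0, 1.1375, 1.566, 2.4447, 1.501, 0.8378, 0.068 → R0 = 7.555
x·lx·mx: 0, 1.1375, 3.132, 7.3341, 6.004, 4.189, 0.408 → Σ = 22.2046
T = 22.2046 / 7.555 = 2.93906… → 2.94

2.94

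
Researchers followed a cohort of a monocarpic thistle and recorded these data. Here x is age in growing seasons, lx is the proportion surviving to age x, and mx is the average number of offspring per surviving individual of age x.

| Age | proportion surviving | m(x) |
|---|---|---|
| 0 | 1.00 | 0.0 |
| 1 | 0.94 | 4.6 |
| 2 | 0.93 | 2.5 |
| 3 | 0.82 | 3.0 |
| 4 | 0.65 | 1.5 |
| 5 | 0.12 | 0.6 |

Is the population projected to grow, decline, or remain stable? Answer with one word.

growing

R0 = Σ lx·mx = 0 + 4.324 + 2.325 + 2.46 + 0.975 + 0.072 = 10.156
R0 > 1, so the population is growing.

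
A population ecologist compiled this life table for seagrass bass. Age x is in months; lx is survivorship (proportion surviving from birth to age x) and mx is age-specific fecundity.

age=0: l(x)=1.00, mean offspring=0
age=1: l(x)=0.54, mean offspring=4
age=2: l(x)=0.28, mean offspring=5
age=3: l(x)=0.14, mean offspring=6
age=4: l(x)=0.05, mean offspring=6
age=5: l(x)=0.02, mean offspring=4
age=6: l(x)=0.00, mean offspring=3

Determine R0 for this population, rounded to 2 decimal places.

lx·mx by age: 0, 2.16, 1.4, 0.84, 0.3, 0.08, 0
R0 = Σ lx·mx = 4.78 → 4.78

4.78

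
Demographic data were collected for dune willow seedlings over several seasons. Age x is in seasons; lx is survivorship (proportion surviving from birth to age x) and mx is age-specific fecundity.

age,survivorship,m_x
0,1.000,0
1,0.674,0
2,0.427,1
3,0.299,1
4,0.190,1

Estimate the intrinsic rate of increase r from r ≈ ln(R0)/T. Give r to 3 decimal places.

R0 = Σ lx·mx = 0 + 0 + 0.427 + 0.299 + 0.19 = 0.916
Σ x·lx·mx = 2.511; T = 2.511/0.916 = 2.74127…
r ≈ ln(R0)/T = ln(0.916)/2.74127… = -0.03201… → -0.032

-0.032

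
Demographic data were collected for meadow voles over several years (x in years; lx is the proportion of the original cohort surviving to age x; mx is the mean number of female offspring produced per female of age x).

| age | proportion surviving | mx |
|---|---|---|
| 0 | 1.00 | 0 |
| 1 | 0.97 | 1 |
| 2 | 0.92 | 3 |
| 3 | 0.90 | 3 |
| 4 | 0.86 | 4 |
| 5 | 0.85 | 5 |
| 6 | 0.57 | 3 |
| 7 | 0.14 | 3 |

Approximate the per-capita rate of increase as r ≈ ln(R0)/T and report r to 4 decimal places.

R0 = Σ lx·mx = 0 + 0.97 + 2.76 + 2.7 + 3.44 + 4.25 + 1.71 + 0.42 = 16.25
Σ x·lx·mx = 62.8; T = 62.8/16.25 = 3.86462…
r ≈ ln(R0)/T = ln(16.25)/3.86462… = 0.721441… → 0.7214

0.7214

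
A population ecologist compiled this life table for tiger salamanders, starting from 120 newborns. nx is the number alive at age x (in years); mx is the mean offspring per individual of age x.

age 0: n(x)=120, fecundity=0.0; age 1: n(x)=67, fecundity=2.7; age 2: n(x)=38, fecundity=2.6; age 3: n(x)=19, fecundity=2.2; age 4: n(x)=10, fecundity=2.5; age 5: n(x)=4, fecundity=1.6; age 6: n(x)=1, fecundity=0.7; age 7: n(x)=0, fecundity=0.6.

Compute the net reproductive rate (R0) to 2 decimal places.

lx = nx/n0 = nx/120: 1, 0.55833…, 0.31667…, 0.15833…, 0.08333…, 0.03333…, 0.00833…, 0
lx·mx by age: 0, 1.5075…, 0.823333…, 0.348333…, 0.208333…, 0.053333…, 0.005833…, 0
R0 = Σ lx·mx = 2.946667… → 2.95

2.95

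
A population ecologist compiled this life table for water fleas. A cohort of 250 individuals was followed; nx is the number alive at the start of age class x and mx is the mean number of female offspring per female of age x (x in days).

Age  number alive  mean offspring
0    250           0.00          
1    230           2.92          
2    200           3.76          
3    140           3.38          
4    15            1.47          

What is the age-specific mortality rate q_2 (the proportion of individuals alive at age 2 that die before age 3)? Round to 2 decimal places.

0.30

lx = nx/n0 = nx/250: 1, 0.92, 0.8, 0.56, 0.06
q_2 = (l_2 − l_3) / l_2 = (0.8 − 0.56) / 0.8
     = 0.24 / 0.8 = 0.3 → 0.30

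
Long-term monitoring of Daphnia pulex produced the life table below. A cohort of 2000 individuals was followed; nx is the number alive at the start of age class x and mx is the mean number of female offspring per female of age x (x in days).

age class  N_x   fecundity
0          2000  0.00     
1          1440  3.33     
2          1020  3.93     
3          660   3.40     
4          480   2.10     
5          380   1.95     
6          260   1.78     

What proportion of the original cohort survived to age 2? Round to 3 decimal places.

0.510

l_2 = n_2/n_0 = 1020/2000 = 0.51 → 0.510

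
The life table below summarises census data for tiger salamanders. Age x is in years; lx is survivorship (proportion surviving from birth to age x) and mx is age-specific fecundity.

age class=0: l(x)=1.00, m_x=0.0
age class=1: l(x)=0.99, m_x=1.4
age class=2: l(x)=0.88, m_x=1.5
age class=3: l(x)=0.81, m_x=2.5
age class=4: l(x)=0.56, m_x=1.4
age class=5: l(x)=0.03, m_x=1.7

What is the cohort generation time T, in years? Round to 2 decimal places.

lx·mx: 0, 1.386, 1.32, 2.025, 0.784, 0.051 → R0 = 5.566
x·lx·mx: 0, 1.386, 2.64, 6.075, 3.136, 0.255 → Σ = 13.492
T = 13.492 / 5.566 = 2.424003… → 2.42

2.42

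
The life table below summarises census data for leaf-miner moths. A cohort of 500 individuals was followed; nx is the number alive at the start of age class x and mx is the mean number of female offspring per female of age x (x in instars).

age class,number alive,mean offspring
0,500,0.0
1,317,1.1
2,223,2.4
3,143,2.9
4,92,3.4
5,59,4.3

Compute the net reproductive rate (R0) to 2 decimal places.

3.73

lx = nx/n0 = nx/500: 1, 0.634, 0.446, 0.286, 0.184, 0.118
lx·mx by age: 0, 0.6974, 1.0704, 0.8294, 0.6256, 0.5074
R0 = Σ lx·mx = 3.7302 → 3.73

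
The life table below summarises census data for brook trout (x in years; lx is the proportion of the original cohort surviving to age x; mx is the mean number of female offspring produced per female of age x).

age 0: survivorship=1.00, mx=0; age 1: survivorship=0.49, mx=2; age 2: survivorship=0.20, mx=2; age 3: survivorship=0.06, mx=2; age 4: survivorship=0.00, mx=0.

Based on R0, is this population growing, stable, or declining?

growing

R0 = Σ lx·mx = 0 + 0.98 + 0.4 + 0.12 + 0 = 1.5
R0 > 1, so the population is growing.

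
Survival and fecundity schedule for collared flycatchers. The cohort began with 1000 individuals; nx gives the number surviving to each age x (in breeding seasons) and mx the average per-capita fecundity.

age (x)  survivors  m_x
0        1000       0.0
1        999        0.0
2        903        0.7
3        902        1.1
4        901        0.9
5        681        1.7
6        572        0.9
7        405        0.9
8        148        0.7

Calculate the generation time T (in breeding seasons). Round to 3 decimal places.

4.314

lx = nx/n0 = nx/1000: 1, 0.999, 0.903, 0.902, 0.901, 0.681, 0.572, 0.405, 0.148
lx·mx: 0, 0, 0.6321, 0.9922, 0.8109, 1.1577, 0.5148, 0.3645, 0.1036 → R0 = 4.5758
x·lx·mx: 0, 0, 1.2642, 2.9766, 3.2436, 5.7885, 3.0888, 2.5515, 0.8288 → Σ = 19.742
T = 19.742 / 4.5758 = 4.314437… → 4.314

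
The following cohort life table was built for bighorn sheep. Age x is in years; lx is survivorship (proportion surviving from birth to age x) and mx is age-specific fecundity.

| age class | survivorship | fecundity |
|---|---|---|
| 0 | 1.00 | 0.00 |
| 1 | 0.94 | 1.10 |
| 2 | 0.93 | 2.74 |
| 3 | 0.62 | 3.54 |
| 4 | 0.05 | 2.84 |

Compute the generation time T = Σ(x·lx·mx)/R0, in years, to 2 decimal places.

2.24

lx·mx: 0, 1.034, 2.5482, 2.1948, 0.142 → R0 = 5.919
x·lx·mx: 0, 1.034, 5.0964, 6.5844, 0.568 → Σ = 13.2828
T = 13.2828 / 5.919 = 2.244095… → 2.24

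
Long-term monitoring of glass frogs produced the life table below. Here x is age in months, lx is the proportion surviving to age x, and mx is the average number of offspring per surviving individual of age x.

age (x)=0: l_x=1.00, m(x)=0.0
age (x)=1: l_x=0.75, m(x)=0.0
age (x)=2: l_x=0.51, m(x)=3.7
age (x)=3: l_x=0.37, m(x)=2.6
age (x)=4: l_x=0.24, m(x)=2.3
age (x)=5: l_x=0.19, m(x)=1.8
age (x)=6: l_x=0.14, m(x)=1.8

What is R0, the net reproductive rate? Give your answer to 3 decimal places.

3.995

lx·mx by age: 0, 0, 1.887, 0.962, 0.552, 0.342, 0.252
R0 = Σ lx·mx = 3.995 → 3.995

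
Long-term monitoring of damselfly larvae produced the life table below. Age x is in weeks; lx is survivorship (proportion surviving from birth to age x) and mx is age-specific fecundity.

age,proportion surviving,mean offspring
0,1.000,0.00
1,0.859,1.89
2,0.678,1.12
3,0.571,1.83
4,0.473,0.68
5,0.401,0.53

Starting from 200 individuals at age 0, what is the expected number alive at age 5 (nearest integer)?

Expected survivors = N0 · l_5 = 200 × 0.401 = 80.2 → 80

80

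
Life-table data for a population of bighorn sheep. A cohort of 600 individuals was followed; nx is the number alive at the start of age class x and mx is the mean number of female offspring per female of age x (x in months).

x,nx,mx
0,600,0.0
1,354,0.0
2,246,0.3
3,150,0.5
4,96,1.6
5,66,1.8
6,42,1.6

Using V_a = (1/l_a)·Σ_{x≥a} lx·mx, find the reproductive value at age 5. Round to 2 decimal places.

lx = nx/n0 = nx/600: 1, 0.59, 0.41, 0.25, 0.16, 0.11, 0.07
lx·mx for x ≥ 5: 0.198, 0.112 → sum = 0.31
V_5 = 0.31 / l_5 = 0.31 / 0.11 = 2.818182… → 2.82

2.82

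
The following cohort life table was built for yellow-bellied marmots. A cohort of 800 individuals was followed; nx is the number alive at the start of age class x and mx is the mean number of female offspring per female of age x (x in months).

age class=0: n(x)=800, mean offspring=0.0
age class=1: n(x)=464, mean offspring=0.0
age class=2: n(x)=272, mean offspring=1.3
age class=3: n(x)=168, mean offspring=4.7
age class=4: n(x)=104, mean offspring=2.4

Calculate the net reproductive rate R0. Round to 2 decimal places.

1.74

lx = nx/n0 = nx/800: 1, 0.58, 0.34, 0.21, 0.13
lx·mx by age: 0, 0, 0.442, 0.987, 0.312
R0 = Σ lx·mx = 1.741 → 1.74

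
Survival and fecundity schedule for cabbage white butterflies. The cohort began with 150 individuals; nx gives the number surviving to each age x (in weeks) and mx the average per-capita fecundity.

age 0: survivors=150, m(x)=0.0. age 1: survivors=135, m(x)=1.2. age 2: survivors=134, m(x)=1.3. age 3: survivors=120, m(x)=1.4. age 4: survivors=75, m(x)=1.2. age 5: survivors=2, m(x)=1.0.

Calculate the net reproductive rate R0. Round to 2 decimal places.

3.97

lx = nx/n0 = nx/150: 1, 0.9, 0.89333…, 0.8, 0.5, 0.01333…
lx·mx by age: 0, 1.08, 1.161333…, 1.12, 0.6, 0.013333…
R0 = Σ lx·mx = 3.974667… → 3.97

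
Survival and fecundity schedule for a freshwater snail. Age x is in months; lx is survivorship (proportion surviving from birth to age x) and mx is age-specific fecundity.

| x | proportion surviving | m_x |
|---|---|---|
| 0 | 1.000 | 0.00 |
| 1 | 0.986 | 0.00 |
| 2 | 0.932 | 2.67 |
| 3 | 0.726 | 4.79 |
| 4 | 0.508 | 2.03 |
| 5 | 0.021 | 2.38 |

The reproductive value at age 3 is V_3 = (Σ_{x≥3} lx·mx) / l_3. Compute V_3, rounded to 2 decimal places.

6.28

lx·mx for x ≥ 3: 3.47754, 1.03124, 0.04998 → sum = 4.55876
V_3 = 4.55876 / l_3 = 4.55876 / 0.726 = 6.279284… → 6.28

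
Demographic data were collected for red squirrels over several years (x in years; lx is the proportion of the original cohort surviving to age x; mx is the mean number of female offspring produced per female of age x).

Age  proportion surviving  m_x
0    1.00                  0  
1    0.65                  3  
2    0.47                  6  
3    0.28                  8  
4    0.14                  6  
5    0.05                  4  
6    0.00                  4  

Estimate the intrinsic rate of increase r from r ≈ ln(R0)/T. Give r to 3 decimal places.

R0 = Σ lx·mx = 0 + 1.95 + 2.82 + 2.24 + 0.84 + 0.2 + 0 = 8.05
Σ x·lx·mx = 18.67; T = 18.67/8.05 = 2.31925…
r ≈ ln(R0)/T = ln(8.05)/2.31925… = 0.89929… → 0.899

0.899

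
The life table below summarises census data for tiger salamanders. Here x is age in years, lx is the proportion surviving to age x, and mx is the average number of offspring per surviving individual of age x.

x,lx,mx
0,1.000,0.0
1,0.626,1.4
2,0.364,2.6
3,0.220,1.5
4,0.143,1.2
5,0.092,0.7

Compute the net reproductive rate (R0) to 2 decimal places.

lx·mx by age: 0, 0.8764, 0.9464, 0.33, 0.1716, 0.0644
R0 = Σ lx·mx = 2.3888 → 2.39

2.39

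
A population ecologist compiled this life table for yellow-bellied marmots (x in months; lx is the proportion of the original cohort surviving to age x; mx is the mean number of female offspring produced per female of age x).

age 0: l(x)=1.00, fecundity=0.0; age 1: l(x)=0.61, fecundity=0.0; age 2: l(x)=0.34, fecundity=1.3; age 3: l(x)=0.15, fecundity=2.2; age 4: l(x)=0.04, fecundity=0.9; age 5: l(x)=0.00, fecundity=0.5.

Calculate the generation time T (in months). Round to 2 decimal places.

2.50

lx·mx: 0, 0, 0.442, 0.33, 0.036, 0 → R0 = 0.808
x·lx·mx: 0, 0, 0.884, 0.99, 0.144, 0 → Σ = 2.018
T = 2.018 / 0.808 = 2.497525… → 2.50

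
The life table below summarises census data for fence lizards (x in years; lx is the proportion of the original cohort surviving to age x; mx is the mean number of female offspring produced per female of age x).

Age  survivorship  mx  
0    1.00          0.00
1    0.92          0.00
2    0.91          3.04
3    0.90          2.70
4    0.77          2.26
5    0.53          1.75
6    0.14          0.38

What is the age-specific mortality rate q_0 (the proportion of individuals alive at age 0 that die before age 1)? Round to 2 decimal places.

q_0 = (l_0 − l_1) / l_0 = (1 − 0.92) / 1
     = 0.08 / 1 = 0.08 → 0.08

0.08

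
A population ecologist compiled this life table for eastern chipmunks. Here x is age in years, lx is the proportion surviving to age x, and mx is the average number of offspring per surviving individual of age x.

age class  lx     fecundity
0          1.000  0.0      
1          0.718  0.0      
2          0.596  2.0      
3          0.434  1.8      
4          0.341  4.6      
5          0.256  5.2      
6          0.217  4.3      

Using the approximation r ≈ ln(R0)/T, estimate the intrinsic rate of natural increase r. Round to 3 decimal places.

R0 = Σ lx·mx = 0 + 0 + 1.192 + 0.7812 + 1.5686 + 1.3312 + 0.9331 = 5.8061
Σ x·lx·mx = 23.2566; T = 23.2566/5.8061 = 4.00555…
r ≈ ln(R0)/T = ln(5.8061)/4.00555… = 0.43912… → 0.439

0.439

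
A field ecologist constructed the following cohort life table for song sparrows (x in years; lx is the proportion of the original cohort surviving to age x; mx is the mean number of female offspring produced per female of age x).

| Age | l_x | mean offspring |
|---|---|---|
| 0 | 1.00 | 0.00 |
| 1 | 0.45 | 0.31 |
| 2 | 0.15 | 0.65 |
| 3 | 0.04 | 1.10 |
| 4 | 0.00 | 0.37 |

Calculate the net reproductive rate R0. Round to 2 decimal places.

0.28

lx·mx by age: 0, 0.1395, 0.0975, 0.044, 0
R0 = Σ lx·mx = 0.281 → 0.28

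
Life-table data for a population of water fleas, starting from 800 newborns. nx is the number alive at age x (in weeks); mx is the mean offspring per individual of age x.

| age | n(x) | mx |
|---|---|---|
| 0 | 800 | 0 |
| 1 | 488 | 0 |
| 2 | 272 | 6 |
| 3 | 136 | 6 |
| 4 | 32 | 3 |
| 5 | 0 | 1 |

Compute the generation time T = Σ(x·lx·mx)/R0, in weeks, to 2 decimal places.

2.40

lx = nx/n0 = nx/800: 1, 0.61, 0.34, 0.17, 0.04, 0
lx·mx: 0, 0, 2.04, 1.02, 0.12, 0 → R0 = 3.18
x·lx·mx: 0, 0, 4.08, 3.06, 0.48, 0 → Σ = 7.62
T = 7.62 / 3.18 = 2.396226… → 2.40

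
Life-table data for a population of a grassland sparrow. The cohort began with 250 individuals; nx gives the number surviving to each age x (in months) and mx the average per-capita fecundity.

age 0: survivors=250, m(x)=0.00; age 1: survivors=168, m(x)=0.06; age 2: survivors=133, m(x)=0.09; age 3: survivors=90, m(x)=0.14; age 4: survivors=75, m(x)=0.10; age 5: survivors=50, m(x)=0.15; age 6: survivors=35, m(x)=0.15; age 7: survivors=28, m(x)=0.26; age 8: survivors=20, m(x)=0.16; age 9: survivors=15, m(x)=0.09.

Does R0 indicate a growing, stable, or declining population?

declining

lx = nx/n0 = nx/250: 1, 0.672, 0.532, 0.36, 0.3, 0.2, 0.14, 0.112, 0.08, 0.06
R0 = Σ lx·mx = 0 + 0.04032 + 0.04788 + 0.0504 + 0.03 + 0.03 + 0.021 + 0.02912 + 0.0128 + 0.0054 = 0.26692
R0 < 1, so the population is declining.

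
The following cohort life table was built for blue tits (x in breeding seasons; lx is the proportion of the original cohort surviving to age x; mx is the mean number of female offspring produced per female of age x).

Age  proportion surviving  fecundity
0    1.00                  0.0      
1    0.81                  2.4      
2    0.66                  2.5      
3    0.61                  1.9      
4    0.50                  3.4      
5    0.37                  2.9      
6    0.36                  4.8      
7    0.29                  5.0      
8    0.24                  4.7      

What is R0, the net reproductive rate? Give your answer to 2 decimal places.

11.83

lx·mx by age: 0, 1.944, 1.65, 1.159, 1.7, 1.073, 1.728, 1.45, 1.128
R0 = Σ lx·mx = 11.832 → 11.83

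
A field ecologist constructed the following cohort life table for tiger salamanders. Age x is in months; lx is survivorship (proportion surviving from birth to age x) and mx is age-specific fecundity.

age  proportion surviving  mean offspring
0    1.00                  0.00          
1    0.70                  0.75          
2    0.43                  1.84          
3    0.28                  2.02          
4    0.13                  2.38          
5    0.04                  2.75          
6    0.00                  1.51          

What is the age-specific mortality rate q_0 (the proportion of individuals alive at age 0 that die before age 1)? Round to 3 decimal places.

q_0 = (l_0 − l_1) / l_0 = (1 − 0.7) / 1
     = 0.3 / 1 = 0.3 → 0.300

0.300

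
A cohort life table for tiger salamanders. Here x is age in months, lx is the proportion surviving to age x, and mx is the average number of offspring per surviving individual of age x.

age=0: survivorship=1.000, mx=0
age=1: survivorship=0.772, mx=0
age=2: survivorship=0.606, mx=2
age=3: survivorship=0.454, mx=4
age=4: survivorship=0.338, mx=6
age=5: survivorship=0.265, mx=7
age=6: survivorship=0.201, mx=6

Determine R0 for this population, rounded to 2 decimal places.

lx·mx by age: 0, 0, 1.212, 1.816, 2.028, 1.855, 1.206
R0 = Σ lx·mx = 8.117 → 8.12

8.12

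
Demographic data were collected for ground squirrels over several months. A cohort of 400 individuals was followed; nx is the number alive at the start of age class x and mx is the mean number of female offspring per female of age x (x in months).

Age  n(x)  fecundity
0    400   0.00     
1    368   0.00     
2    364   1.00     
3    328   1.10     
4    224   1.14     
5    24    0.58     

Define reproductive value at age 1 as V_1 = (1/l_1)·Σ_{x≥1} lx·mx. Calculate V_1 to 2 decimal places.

lx = nx/n0 = nx/400: 1, 0.92, 0.91, 0.82, 0.56, 0.06
lx·mx for x ≥ 1: 0, 0.91, 0.902, 0.6384, 0.0348 → sum = 2.4852
V_1 = 2.4852 / l_1 = 2.4852 / 0.92 = 2.701304… → 2.70

2.70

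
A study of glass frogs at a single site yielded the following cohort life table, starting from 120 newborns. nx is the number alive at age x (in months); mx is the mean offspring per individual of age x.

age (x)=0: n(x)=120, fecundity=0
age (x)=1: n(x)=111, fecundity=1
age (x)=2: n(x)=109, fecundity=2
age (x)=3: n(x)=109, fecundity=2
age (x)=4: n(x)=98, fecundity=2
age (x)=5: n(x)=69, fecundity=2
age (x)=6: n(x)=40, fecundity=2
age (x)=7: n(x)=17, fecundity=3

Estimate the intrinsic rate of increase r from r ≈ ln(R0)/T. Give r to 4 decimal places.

lx = nx/n0 = nx/120: 1, 0.925, 0.90833…, 0.90833…, 0.81667…, 0.575, 0.33333…, 0.14167…
R0 = Σ lx·mx = 0 + 0.925 + 1.81667… + 1.81667… + 1.63333… + 1.15 + 0.66667… + 0.425… = 8.433333…
Σ x·lx·mx = 29.266667…; T = 29.266667…/8.433333… = 3.47036…
r ≈ ln(R0)/T = ln(8.433333…)/3.47036… = 0.614402… → 0.6144

0.6144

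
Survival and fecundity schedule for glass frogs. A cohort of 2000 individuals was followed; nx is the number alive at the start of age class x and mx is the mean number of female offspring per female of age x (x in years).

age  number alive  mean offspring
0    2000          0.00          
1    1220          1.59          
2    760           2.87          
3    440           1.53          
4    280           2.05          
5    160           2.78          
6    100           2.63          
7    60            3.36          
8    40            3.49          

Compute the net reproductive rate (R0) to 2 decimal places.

lx = nx/n0 = nx/2000: 1, 0.61, 0.38, 0.22, 0.14, 0.08, 0.05, 0.03, 0.02
lx·mx by age: 0, 0.9699, 1.0906, 0.3366, 0.287, 0.2224, 0.1315, 0.1008, 0.0698
R0 = Σ lx·mx = 3.2086 → 3.21

3.21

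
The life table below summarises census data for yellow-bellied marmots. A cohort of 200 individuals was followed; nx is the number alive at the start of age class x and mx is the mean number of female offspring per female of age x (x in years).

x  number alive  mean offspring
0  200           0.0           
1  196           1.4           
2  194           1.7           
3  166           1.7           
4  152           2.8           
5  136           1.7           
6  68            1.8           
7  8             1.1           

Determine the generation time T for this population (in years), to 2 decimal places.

3.25

lx = nx/n0 = nx/200: 1, 0.98, 0.97, 0.83, 0.76, 0.68, 0.34, 0.04
lx·mx: 0, 1.372, 1.649, 1.411, 2.128, 1.156, 0.612, 0.044 → R0 = 8.372
x·lx·mx: 0, 1.372, 3.298, 4.233, 8.512, 5.78, 3.672, 0.308 → Σ = 27.175
T = 27.175 / 8.372 = 3.245939… → 3.25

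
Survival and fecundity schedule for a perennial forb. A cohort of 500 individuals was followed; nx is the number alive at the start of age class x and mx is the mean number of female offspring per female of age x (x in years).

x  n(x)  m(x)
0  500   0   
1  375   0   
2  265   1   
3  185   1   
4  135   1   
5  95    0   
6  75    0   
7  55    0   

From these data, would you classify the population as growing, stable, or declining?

lx = nx/n0 = nx/500: 1, 0.75, 0.53, 0.37, 0.27, 0.19, 0.15, 0.11
R0 = Σ lx·mx = 0 + 0 + 0.53 + 0.37 + 0.27 + 0 + 0 + 0 = 1.17
R0 > 1, so the population is growing.

growing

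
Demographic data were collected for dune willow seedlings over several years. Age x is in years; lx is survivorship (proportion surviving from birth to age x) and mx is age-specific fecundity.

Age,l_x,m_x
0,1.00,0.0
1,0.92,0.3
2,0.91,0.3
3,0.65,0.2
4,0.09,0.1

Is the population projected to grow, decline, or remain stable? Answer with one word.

declining

R0 = Σ lx·mx = 0 + 0.276 + 0.273 + 0.13 + 0.009 = 0.688
R0 < 1, so the population is declining.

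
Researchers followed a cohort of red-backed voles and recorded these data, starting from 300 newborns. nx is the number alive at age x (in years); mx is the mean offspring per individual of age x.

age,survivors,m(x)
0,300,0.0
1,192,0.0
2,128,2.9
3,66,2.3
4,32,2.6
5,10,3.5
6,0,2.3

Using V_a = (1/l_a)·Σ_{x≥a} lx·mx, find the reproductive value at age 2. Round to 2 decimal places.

5.01

lx = nx/n0 = nx/300: 1, 0.64, 0.42667…, 0.22, 0.10667…, 0.03333…, 0
lx·mx for x ≥ 2: 1.237333…, 0.506, 0.277333…, 0.116667…, 0 → sum = 2.137333…
V_2 = 2.137333… / l_2 = 2.137333… / 0.426667… = 5.009375… → 5.01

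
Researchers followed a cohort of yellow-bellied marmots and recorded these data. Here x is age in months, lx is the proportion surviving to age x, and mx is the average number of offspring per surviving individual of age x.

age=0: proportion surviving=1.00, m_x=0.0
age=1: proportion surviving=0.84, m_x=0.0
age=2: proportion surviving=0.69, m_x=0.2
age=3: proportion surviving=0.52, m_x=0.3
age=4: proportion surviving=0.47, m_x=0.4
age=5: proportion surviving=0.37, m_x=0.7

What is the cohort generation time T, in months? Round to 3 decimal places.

3.767

lx·mx: 0, 0, 0.138, 0.156, 0.188, 0.259 → R0 = 0.741
x·lx·mx: 0, 0, 0.276, 0.468, 0.752, 1.295 → Σ = 2.791
T = 2.791 / 0.741 = 3.766532… → 3.767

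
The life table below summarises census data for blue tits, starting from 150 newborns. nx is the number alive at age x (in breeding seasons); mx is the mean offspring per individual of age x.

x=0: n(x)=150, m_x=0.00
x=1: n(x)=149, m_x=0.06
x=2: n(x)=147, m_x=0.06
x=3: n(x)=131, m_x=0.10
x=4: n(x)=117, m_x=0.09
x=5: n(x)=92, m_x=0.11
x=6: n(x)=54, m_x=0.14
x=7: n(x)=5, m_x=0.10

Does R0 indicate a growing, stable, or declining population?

lx = nx/n0 = nx/150: 1, 0.99333…, 0.98, 0.87333…, 0.78, 0.61333…, 0.36, 0.03333…
R0 = Σ lx·mx = 0 + 0.0596… + 0.0588 + 0.087333… + 0.0702 + 0.067467… + 0.0504 + 0.003333… = 0.397133…
R0 < 1, so the population is declining.

declining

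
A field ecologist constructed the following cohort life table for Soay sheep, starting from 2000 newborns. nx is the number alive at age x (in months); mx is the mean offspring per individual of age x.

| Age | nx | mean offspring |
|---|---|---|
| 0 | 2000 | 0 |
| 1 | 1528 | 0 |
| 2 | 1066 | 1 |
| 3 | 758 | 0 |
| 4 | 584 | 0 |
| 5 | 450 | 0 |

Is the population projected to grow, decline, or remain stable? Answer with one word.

lx = nx/n0 = nx/2000: 1, 0.764, 0.533, 0.379, 0.292, 0.225
R0 = Σ lx·mx = 0 + 0 + 0.533 + 0 + 0 + 0 = 0.533
R0 < 1, so the population is declining.

declining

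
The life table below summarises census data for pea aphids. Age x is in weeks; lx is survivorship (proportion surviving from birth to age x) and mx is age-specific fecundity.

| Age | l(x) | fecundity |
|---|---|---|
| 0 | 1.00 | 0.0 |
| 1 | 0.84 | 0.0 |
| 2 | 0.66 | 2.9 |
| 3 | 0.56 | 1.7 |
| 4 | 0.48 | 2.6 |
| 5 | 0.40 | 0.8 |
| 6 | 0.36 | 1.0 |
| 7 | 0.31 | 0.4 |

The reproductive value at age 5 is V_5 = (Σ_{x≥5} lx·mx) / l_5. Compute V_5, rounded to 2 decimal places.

lx·mx for x ≥ 5: 0.32, 0.36, 0.124 → sum = 0.804
V_5 = 0.804 / l_5 = 0.804 / 0.4 = 2.01 → 2.01

2.01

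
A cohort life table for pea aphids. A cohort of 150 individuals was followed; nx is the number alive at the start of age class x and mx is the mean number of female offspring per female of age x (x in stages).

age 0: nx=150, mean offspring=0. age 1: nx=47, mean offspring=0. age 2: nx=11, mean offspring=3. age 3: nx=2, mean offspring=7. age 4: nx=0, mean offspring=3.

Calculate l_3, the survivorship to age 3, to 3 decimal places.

0.013

l_3 = n_3/n_0 = 2/150 = 0.013333… → 0.013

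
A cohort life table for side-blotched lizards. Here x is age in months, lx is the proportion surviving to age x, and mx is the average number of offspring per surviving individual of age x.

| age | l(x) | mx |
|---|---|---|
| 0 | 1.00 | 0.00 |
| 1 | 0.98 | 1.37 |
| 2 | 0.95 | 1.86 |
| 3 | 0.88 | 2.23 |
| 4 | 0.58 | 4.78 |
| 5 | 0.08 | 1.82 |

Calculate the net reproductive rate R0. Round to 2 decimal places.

7.99

lx·mx by age: 0, 1.3426, 1.767, 1.9624, 2.7724, 0.1456
R0 = Σ lx·mx = 7.99 → 7.99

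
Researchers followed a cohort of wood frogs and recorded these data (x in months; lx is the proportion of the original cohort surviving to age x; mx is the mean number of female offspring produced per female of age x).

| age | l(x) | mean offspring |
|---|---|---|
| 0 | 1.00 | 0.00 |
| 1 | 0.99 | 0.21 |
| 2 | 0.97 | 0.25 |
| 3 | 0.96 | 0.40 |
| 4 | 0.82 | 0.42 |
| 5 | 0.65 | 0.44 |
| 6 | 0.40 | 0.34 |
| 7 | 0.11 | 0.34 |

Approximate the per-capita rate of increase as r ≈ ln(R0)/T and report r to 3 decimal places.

R0 = Σ lx·mx = 0 + 0.2079 + 0.2425 + 0.384 + 0.3444 + 0.286 + 0.136 + 0.0374 = 1.6382
Σ x·lx·mx = 5.7303; T = 5.7303/1.6382 = 3.49792…
r ≈ ln(R0)/T = ln(1.6382)/3.49792… = 0.14111… → 0.141

0.141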